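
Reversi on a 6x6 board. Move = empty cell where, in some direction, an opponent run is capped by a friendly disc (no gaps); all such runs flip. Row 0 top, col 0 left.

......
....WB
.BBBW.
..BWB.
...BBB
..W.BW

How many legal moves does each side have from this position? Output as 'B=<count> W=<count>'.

-- B to move --
(0,3): no bracket -> illegal
(0,4): flips 2 -> legal
(0,5): flips 1 -> legal
(1,3): flips 1 -> legal
(2,5): flips 1 -> legal
(3,5): no bracket -> illegal
(4,1): no bracket -> illegal
(4,2): flips 2 -> legal
(5,1): no bracket -> illegal
(5,3): no bracket -> illegal
B mobility = 5
-- W to move --
(0,4): no bracket -> illegal
(0,5): no bracket -> illegal
(1,0): no bracket -> illegal
(1,1): flips 1 -> legal
(1,2): no bracket -> illegal
(1,3): flips 1 -> legal
(2,0): flips 3 -> legal
(2,5): flips 2 -> legal
(3,0): no bracket -> illegal
(3,1): flips 1 -> legal
(3,5): flips 2 -> legal
(4,1): flips 2 -> legal
(4,2): no bracket -> illegal
(5,3): flips 2 -> legal
W mobility = 8

Answer: B=5 W=8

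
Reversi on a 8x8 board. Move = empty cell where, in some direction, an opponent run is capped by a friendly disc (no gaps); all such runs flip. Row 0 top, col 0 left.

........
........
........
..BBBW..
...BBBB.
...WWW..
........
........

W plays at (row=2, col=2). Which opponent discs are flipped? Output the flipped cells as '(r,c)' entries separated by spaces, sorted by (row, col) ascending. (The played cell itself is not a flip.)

Dir NW: first cell '.' (not opp) -> no flip
Dir N: first cell '.' (not opp) -> no flip
Dir NE: first cell '.' (not opp) -> no flip
Dir W: first cell '.' (not opp) -> no flip
Dir E: first cell '.' (not opp) -> no flip
Dir SW: first cell '.' (not opp) -> no flip
Dir S: opp run (3,2), next='.' -> no flip
Dir SE: opp run (3,3) (4,4) capped by W -> flip

Answer: (3,3) (4,4)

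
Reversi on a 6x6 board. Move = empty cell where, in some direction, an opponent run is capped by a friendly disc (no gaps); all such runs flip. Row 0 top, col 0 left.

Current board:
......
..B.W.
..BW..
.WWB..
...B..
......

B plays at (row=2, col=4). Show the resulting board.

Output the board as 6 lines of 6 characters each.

Place B at (2,4); scan 8 dirs for brackets.
Dir NW: first cell '.' (not opp) -> no flip
Dir N: opp run (1,4), next='.' -> no flip
Dir NE: first cell '.' (not opp) -> no flip
Dir W: opp run (2,3) capped by B -> flip
Dir E: first cell '.' (not opp) -> no flip
Dir SW: first cell 'B' (not opp) -> no flip
Dir S: first cell '.' (not opp) -> no flip
Dir SE: first cell '.' (not opp) -> no flip
All flips: (2,3)

Answer: ......
..B.W.
..BBB.
.WWB..
...B..
......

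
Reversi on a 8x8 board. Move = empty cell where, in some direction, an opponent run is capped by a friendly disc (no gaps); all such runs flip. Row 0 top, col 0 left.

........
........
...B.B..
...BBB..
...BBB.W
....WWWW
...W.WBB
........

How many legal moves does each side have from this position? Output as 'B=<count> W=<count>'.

Answer: B=6 W=9

Derivation:
-- B to move --
(3,6): no bracket -> illegal
(3,7): flips 2 -> legal
(4,6): flips 1 -> legal
(5,2): no bracket -> illegal
(5,3): no bracket -> illegal
(6,2): no bracket -> illegal
(6,4): flips 2 -> legal
(7,2): flips 2 -> legal
(7,3): no bracket -> illegal
(7,4): no bracket -> illegal
(7,5): flips 2 -> legal
(7,6): flips 2 -> legal
B mobility = 6
-- W to move --
(1,2): flips 3 -> legal
(1,3): no bracket -> illegal
(1,4): no bracket -> illegal
(1,5): flips 3 -> legal
(1,6): no bracket -> illegal
(2,2): flips 2 -> legal
(2,4): flips 2 -> legal
(2,6): no bracket -> illegal
(3,2): flips 1 -> legal
(3,6): flips 1 -> legal
(4,2): no bracket -> illegal
(4,6): no bracket -> illegal
(5,2): no bracket -> illegal
(5,3): no bracket -> illegal
(7,5): flips 1 -> legal
(7,6): flips 1 -> legal
(7,7): flips 2 -> legal
W mobility = 9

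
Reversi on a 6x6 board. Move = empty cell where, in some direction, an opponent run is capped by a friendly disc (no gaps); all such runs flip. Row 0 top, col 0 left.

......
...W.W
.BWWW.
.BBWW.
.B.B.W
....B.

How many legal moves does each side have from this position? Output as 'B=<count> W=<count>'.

Answer: B=6 W=7

Derivation:
-- B to move --
(0,2): no bracket -> illegal
(0,3): flips 3 -> legal
(0,4): flips 2 -> legal
(0,5): no bracket -> illegal
(1,1): no bracket -> illegal
(1,2): flips 1 -> legal
(1,4): flips 1 -> legal
(2,5): flips 4 -> legal
(3,5): flips 2 -> legal
(4,2): no bracket -> illegal
(4,4): no bracket -> illegal
(5,5): no bracket -> illegal
B mobility = 6
-- W to move --
(1,0): no bracket -> illegal
(1,1): no bracket -> illegal
(1,2): no bracket -> illegal
(2,0): flips 1 -> legal
(3,0): flips 2 -> legal
(4,0): flips 1 -> legal
(4,2): flips 1 -> legal
(4,4): no bracket -> illegal
(5,0): flips 2 -> legal
(5,1): no bracket -> illegal
(5,2): flips 1 -> legal
(5,3): flips 1 -> legal
(5,5): no bracket -> illegal
W mobility = 7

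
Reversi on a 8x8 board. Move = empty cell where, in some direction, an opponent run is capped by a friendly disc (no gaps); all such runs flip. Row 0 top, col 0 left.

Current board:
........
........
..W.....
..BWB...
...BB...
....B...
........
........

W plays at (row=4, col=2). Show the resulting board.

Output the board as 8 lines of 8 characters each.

Place W at (4,2); scan 8 dirs for brackets.
Dir NW: first cell '.' (not opp) -> no flip
Dir N: opp run (3,2) capped by W -> flip
Dir NE: first cell 'W' (not opp) -> no flip
Dir W: first cell '.' (not opp) -> no flip
Dir E: opp run (4,3) (4,4), next='.' -> no flip
Dir SW: first cell '.' (not opp) -> no flip
Dir S: first cell '.' (not opp) -> no flip
Dir SE: first cell '.' (not opp) -> no flip
All flips: (3,2)

Answer: ........
........
..W.....
..WWB...
..WBB...
....B...
........
........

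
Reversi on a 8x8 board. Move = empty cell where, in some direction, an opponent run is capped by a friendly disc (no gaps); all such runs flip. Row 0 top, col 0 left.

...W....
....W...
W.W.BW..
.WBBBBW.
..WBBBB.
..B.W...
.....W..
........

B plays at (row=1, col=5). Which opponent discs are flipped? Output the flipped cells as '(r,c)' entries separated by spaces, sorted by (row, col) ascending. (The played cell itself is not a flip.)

Answer: (2,5)

Derivation:
Dir NW: first cell '.' (not opp) -> no flip
Dir N: first cell '.' (not opp) -> no flip
Dir NE: first cell '.' (not opp) -> no flip
Dir W: opp run (1,4), next='.' -> no flip
Dir E: first cell '.' (not opp) -> no flip
Dir SW: first cell 'B' (not opp) -> no flip
Dir S: opp run (2,5) capped by B -> flip
Dir SE: first cell '.' (not opp) -> no flip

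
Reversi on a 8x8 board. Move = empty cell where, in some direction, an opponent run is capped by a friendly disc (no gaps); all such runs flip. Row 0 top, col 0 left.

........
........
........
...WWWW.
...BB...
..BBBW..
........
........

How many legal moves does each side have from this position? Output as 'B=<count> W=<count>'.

-- B to move --
(2,2): flips 1 -> legal
(2,3): flips 1 -> legal
(2,4): flips 1 -> legal
(2,5): flips 1 -> legal
(2,6): flips 1 -> legal
(2,7): no bracket -> illegal
(3,2): no bracket -> illegal
(3,7): no bracket -> illegal
(4,2): no bracket -> illegal
(4,5): no bracket -> illegal
(4,6): no bracket -> illegal
(4,7): no bracket -> illegal
(5,6): flips 1 -> legal
(6,4): no bracket -> illegal
(6,5): no bracket -> illegal
(6,6): flips 1 -> legal
B mobility = 7
-- W to move --
(3,2): no bracket -> illegal
(4,1): no bracket -> illegal
(4,2): no bracket -> illegal
(4,5): no bracket -> illegal
(5,1): flips 3 -> legal
(6,1): flips 2 -> legal
(6,2): flips 2 -> legal
(6,3): flips 2 -> legal
(6,4): flips 2 -> legal
(6,5): no bracket -> illegal
W mobility = 5

Answer: B=7 W=5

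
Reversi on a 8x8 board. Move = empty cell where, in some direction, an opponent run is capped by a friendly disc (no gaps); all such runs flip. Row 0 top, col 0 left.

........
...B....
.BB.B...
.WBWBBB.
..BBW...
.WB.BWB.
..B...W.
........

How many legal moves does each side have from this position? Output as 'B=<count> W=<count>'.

-- B to move --
(2,0): flips 1 -> legal
(2,3): flips 1 -> legal
(3,0): flips 1 -> legal
(4,0): flips 2 -> legal
(4,1): flips 1 -> legal
(4,5): flips 1 -> legal
(4,6): no bracket -> illegal
(5,0): flips 1 -> legal
(5,3): flips 1 -> legal
(5,7): no bracket -> illegal
(6,0): flips 1 -> legal
(6,1): no bracket -> illegal
(6,4): no bracket -> illegal
(6,5): no bracket -> illegal
(6,7): no bracket -> illegal
(7,5): no bracket -> illegal
(7,6): flips 1 -> legal
(7,7): flips 4 -> legal
B mobility = 11
-- W to move --
(0,2): no bracket -> illegal
(0,3): no bracket -> illegal
(0,4): flips 2 -> legal
(1,0): no bracket -> illegal
(1,1): flips 2 -> legal
(1,2): no bracket -> illegal
(1,4): flips 2 -> legal
(1,5): flips 1 -> legal
(2,0): no bracket -> illegal
(2,3): no bracket -> illegal
(2,5): no bracket -> illegal
(2,6): flips 1 -> legal
(2,7): no bracket -> illegal
(3,0): no bracket -> illegal
(3,7): flips 3 -> legal
(4,1): flips 2 -> legal
(4,5): no bracket -> illegal
(4,6): flips 1 -> legal
(4,7): no bracket -> illegal
(5,3): flips 4 -> legal
(5,7): flips 1 -> legal
(6,1): no bracket -> illegal
(6,3): no bracket -> illegal
(6,4): flips 1 -> legal
(6,5): no bracket -> illegal
(6,7): no bracket -> illegal
(7,1): no bracket -> illegal
(7,2): no bracket -> illegal
(7,3): flips 1 -> legal
W mobility = 12

Answer: B=11 W=12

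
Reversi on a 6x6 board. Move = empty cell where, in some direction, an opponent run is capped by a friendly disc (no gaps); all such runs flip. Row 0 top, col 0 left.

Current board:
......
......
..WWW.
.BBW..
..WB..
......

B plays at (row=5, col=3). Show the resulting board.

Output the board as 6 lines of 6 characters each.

Answer: ......
......
..WWW.
.BBW..
..BB..
...B..

Derivation:
Place B at (5,3); scan 8 dirs for brackets.
Dir NW: opp run (4,2) capped by B -> flip
Dir N: first cell 'B' (not opp) -> no flip
Dir NE: first cell '.' (not opp) -> no flip
Dir W: first cell '.' (not opp) -> no flip
Dir E: first cell '.' (not opp) -> no flip
Dir SW: edge -> no flip
Dir S: edge -> no flip
Dir SE: edge -> no flip
All flips: (4,2)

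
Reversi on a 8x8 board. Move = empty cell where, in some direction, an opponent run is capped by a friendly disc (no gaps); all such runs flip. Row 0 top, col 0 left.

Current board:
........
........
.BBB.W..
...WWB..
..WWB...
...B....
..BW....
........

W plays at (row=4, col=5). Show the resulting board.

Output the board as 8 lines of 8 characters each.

Place W at (4,5); scan 8 dirs for brackets.
Dir NW: first cell 'W' (not opp) -> no flip
Dir N: opp run (3,5) capped by W -> flip
Dir NE: first cell '.' (not opp) -> no flip
Dir W: opp run (4,4) capped by W -> flip
Dir E: first cell '.' (not opp) -> no flip
Dir SW: first cell '.' (not opp) -> no flip
Dir S: first cell '.' (not opp) -> no flip
Dir SE: first cell '.' (not opp) -> no flip
All flips: (3,5) (4,4)

Answer: ........
........
.BBB.W..
...WWW..
..WWWW..
...B....
..BW....
........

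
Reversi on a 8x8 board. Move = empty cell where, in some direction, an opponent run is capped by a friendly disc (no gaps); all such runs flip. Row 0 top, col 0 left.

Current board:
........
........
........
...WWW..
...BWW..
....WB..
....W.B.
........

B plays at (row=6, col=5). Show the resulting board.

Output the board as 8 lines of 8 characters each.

Place B at (6,5); scan 8 dirs for brackets.
Dir NW: opp run (5,4) capped by B -> flip
Dir N: first cell 'B' (not opp) -> no flip
Dir NE: first cell '.' (not opp) -> no flip
Dir W: opp run (6,4), next='.' -> no flip
Dir E: first cell 'B' (not opp) -> no flip
Dir SW: first cell '.' (not opp) -> no flip
Dir S: first cell '.' (not opp) -> no flip
Dir SE: first cell '.' (not opp) -> no flip
All flips: (5,4)

Answer: ........
........
........
...WWW..
...BWW..
....BB..
....WBB.
........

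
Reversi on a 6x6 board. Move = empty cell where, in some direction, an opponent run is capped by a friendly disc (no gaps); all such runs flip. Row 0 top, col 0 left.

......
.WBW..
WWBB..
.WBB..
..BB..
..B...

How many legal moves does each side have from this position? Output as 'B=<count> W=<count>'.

Answer: B=7 W=6

Derivation:
-- B to move --
(0,0): flips 1 -> legal
(0,1): no bracket -> illegal
(0,2): no bracket -> illegal
(0,3): flips 1 -> legal
(0,4): flips 1 -> legal
(1,0): flips 2 -> legal
(1,4): flips 1 -> legal
(2,4): no bracket -> illegal
(3,0): flips 2 -> legal
(4,0): flips 1 -> legal
(4,1): no bracket -> illegal
B mobility = 7
-- W to move --
(0,1): no bracket -> illegal
(0,2): no bracket -> illegal
(0,3): flips 1 -> legal
(1,4): no bracket -> illegal
(2,4): flips 2 -> legal
(3,4): flips 2 -> legal
(4,1): no bracket -> illegal
(4,4): flips 2 -> legal
(5,1): no bracket -> illegal
(5,3): flips 4 -> legal
(5,4): flips 2 -> legal
W mobility = 6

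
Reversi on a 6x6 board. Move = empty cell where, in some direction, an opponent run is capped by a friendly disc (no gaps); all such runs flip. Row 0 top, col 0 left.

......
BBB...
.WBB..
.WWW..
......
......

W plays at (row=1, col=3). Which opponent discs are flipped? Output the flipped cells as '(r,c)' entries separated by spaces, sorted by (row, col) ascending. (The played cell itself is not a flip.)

Dir NW: first cell '.' (not opp) -> no flip
Dir N: first cell '.' (not opp) -> no flip
Dir NE: first cell '.' (not opp) -> no flip
Dir W: opp run (1,2) (1,1) (1,0), next=edge -> no flip
Dir E: first cell '.' (not opp) -> no flip
Dir SW: opp run (2,2) capped by W -> flip
Dir S: opp run (2,3) capped by W -> flip
Dir SE: first cell '.' (not opp) -> no flip

Answer: (2,2) (2,3)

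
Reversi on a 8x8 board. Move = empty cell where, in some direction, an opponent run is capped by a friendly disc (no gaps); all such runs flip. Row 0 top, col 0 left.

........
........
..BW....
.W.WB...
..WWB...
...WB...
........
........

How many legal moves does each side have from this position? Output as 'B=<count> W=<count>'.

Answer: B=7 W=8

Derivation:
-- B to move --
(1,2): flips 1 -> legal
(1,3): no bracket -> illegal
(1,4): no bracket -> illegal
(2,0): no bracket -> illegal
(2,1): no bracket -> illegal
(2,4): flips 1 -> legal
(3,0): no bracket -> illegal
(3,2): flips 2 -> legal
(4,0): flips 1 -> legal
(4,1): flips 2 -> legal
(5,1): no bracket -> illegal
(5,2): flips 2 -> legal
(6,2): flips 1 -> legal
(6,3): no bracket -> illegal
(6,4): no bracket -> illegal
B mobility = 7
-- W to move --
(1,1): flips 1 -> legal
(1,2): no bracket -> illegal
(1,3): flips 1 -> legal
(2,1): flips 1 -> legal
(2,4): no bracket -> illegal
(2,5): flips 1 -> legal
(3,2): no bracket -> illegal
(3,5): flips 2 -> legal
(4,5): flips 2 -> legal
(5,5): flips 2 -> legal
(6,3): no bracket -> illegal
(6,4): no bracket -> illegal
(6,5): flips 1 -> legal
W mobility = 8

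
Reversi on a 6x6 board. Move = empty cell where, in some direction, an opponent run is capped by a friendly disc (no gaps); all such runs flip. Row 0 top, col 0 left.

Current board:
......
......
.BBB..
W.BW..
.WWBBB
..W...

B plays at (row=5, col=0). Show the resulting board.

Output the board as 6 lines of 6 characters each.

Answer: ......
......
.BBB..
W.BW..
.BWBBB
B.W...

Derivation:
Place B at (5,0); scan 8 dirs for brackets.
Dir NW: edge -> no flip
Dir N: first cell '.' (not opp) -> no flip
Dir NE: opp run (4,1) capped by B -> flip
Dir W: edge -> no flip
Dir E: first cell '.' (not opp) -> no flip
Dir SW: edge -> no flip
Dir S: edge -> no flip
Dir SE: edge -> no flip
All flips: (4,1)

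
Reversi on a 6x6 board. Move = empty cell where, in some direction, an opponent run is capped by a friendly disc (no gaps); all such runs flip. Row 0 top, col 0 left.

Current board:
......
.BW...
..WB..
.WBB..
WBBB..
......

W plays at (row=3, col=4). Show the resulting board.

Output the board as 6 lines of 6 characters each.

Answer: ......
.BW...
..WW..
.WWWW.
WBBB..
......

Derivation:
Place W at (3,4); scan 8 dirs for brackets.
Dir NW: opp run (2,3) capped by W -> flip
Dir N: first cell '.' (not opp) -> no flip
Dir NE: first cell '.' (not opp) -> no flip
Dir W: opp run (3,3) (3,2) capped by W -> flip
Dir E: first cell '.' (not opp) -> no flip
Dir SW: opp run (4,3), next='.' -> no flip
Dir S: first cell '.' (not opp) -> no flip
Dir SE: first cell '.' (not opp) -> no flip
All flips: (2,3) (3,2) (3,3)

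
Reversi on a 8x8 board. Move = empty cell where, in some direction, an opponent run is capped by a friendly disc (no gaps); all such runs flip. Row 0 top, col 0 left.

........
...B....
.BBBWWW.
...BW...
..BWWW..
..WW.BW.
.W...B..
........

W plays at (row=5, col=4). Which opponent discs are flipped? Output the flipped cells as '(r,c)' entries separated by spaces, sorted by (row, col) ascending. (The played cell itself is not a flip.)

Dir NW: first cell 'W' (not opp) -> no flip
Dir N: first cell 'W' (not opp) -> no flip
Dir NE: first cell 'W' (not opp) -> no flip
Dir W: first cell 'W' (not opp) -> no flip
Dir E: opp run (5,5) capped by W -> flip
Dir SW: first cell '.' (not opp) -> no flip
Dir S: first cell '.' (not opp) -> no flip
Dir SE: opp run (6,5), next='.' -> no flip

Answer: (5,5)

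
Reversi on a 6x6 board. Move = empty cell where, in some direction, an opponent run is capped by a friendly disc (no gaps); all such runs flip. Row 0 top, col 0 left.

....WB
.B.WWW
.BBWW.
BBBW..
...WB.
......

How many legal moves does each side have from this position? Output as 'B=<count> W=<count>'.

Answer: B=5 W=7

Derivation:
-- B to move --
(0,2): no bracket -> illegal
(0,3): flips 1 -> legal
(1,2): no bracket -> illegal
(2,5): flips 3 -> legal
(3,4): flips 1 -> legal
(3,5): no bracket -> illegal
(4,2): flips 1 -> legal
(5,2): no bracket -> illegal
(5,3): no bracket -> illegal
(5,4): flips 1 -> legal
B mobility = 5
-- W to move --
(0,0): flips 2 -> legal
(0,1): no bracket -> illegal
(0,2): no bracket -> illegal
(1,0): flips 2 -> legal
(1,2): no bracket -> illegal
(2,0): flips 2 -> legal
(3,4): no bracket -> illegal
(3,5): no bracket -> illegal
(4,0): flips 2 -> legal
(4,1): flips 1 -> legal
(4,2): no bracket -> illegal
(4,5): flips 1 -> legal
(5,3): no bracket -> illegal
(5,4): no bracket -> illegal
(5,5): flips 1 -> legal
W mobility = 7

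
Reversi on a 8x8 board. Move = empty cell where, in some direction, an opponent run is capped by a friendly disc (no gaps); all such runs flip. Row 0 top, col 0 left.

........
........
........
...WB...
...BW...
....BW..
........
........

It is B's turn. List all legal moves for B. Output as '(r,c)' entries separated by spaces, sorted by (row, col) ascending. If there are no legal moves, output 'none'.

(2,2): no bracket -> illegal
(2,3): flips 1 -> legal
(2,4): no bracket -> illegal
(3,2): flips 1 -> legal
(3,5): no bracket -> illegal
(4,2): no bracket -> illegal
(4,5): flips 1 -> legal
(4,6): no bracket -> illegal
(5,3): no bracket -> illegal
(5,6): flips 1 -> legal
(6,4): no bracket -> illegal
(6,5): no bracket -> illegal
(6,6): no bracket -> illegal

Answer: (2,3) (3,2) (4,5) (5,6)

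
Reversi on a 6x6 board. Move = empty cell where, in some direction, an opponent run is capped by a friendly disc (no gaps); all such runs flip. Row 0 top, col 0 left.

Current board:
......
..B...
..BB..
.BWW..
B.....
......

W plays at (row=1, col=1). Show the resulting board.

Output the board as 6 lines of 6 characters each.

Place W at (1,1); scan 8 dirs for brackets.
Dir NW: first cell '.' (not opp) -> no flip
Dir N: first cell '.' (not opp) -> no flip
Dir NE: first cell '.' (not opp) -> no flip
Dir W: first cell '.' (not opp) -> no flip
Dir E: opp run (1,2), next='.' -> no flip
Dir SW: first cell '.' (not opp) -> no flip
Dir S: first cell '.' (not opp) -> no flip
Dir SE: opp run (2,2) capped by W -> flip
All flips: (2,2)

Answer: ......
.WB...
..WB..
.BWW..
B.....
......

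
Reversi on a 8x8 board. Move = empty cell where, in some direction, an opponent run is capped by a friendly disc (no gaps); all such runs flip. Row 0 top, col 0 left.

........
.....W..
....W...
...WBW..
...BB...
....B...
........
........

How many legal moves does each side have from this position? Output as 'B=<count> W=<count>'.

Answer: B=6 W=3

Derivation:
-- B to move --
(0,4): no bracket -> illegal
(0,5): no bracket -> illegal
(0,6): no bracket -> illegal
(1,3): no bracket -> illegal
(1,4): flips 1 -> legal
(1,6): no bracket -> illegal
(2,2): flips 1 -> legal
(2,3): flips 1 -> legal
(2,5): no bracket -> illegal
(2,6): flips 1 -> legal
(3,2): flips 1 -> legal
(3,6): flips 1 -> legal
(4,2): no bracket -> illegal
(4,5): no bracket -> illegal
(4,6): no bracket -> illegal
B mobility = 6
-- W to move --
(2,3): no bracket -> illegal
(2,5): no bracket -> illegal
(3,2): no bracket -> illegal
(4,2): no bracket -> illegal
(4,5): no bracket -> illegal
(5,2): no bracket -> illegal
(5,3): flips 2 -> legal
(5,5): flips 1 -> legal
(6,3): no bracket -> illegal
(6,4): flips 3 -> legal
(6,5): no bracket -> illegal
W mobility = 3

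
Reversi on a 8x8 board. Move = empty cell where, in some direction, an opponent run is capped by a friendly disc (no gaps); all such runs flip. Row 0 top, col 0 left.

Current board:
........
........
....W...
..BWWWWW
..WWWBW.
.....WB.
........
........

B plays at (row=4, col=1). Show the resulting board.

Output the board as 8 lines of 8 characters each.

Answer: ........
........
....W...
..BWWWWW
.BBBBBW.
.....WB.
........
........

Derivation:
Place B at (4,1); scan 8 dirs for brackets.
Dir NW: first cell '.' (not opp) -> no flip
Dir N: first cell '.' (not opp) -> no flip
Dir NE: first cell 'B' (not opp) -> no flip
Dir W: first cell '.' (not opp) -> no flip
Dir E: opp run (4,2) (4,3) (4,4) capped by B -> flip
Dir SW: first cell '.' (not opp) -> no flip
Dir S: first cell '.' (not opp) -> no flip
Dir SE: first cell '.' (not opp) -> no flip
All flips: (4,2) (4,3) (4,4)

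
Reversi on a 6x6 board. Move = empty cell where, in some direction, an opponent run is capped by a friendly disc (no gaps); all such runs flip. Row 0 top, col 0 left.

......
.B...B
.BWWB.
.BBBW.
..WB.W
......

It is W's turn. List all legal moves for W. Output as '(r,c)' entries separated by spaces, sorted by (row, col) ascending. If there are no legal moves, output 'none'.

Answer: (0,0) (1,4) (2,0) (2,5) (3,0) (4,0) (4,1) (4,4) (5,2) (5,3)

Derivation:
(0,0): flips 1 -> legal
(0,1): no bracket -> illegal
(0,2): no bracket -> illegal
(0,4): no bracket -> illegal
(0,5): no bracket -> illegal
(1,0): no bracket -> illegal
(1,2): no bracket -> illegal
(1,3): no bracket -> illegal
(1,4): flips 1 -> legal
(2,0): flips 2 -> legal
(2,5): flips 1 -> legal
(3,0): flips 3 -> legal
(3,5): no bracket -> illegal
(4,0): flips 1 -> legal
(4,1): flips 1 -> legal
(4,4): flips 2 -> legal
(5,2): flips 1 -> legal
(5,3): flips 2 -> legal
(5,4): no bracket -> illegal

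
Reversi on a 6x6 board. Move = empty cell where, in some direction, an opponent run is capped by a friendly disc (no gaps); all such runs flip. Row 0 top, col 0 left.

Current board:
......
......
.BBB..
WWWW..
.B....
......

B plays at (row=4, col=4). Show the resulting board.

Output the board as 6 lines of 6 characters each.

Place B at (4,4); scan 8 dirs for brackets.
Dir NW: opp run (3,3) capped by B -> flip
Dir N: first cell '.' (not opp) -> no flip
Dir NE: first cell '.' (not opp) -> no flip
Dir W: first cell '.' (not opp) -> no flip
Dir E: first cell '.' (not opp) -> no flip
Dir SW: first cell '.' (not opp) -> no flip
Dir S: first cell '.' (not opp) -> no flip
Dir SE: first cell '.' (not opp) -> no flip
All flips: (3,3)

Answer: ......
......
.BBB..
WWWB..
.B..B.
......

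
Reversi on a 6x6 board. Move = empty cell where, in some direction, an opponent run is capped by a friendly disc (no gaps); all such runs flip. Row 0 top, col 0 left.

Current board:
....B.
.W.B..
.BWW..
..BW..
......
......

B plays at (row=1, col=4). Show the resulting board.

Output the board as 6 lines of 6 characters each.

Answer: ....B.
.W.BB.
.BWB..
..BW..
......
......

Derivation:
Place B at (1,4); scan 8 dirs for brackets.
Dir NW: first cell '.' (not opp) -> no flip
Dir N: first cell 'B' (not opp) -> no flip
Dir NE: first cell '.' (not opp) -> no flip
Dir W: first cell 'B' (not opp) -> no flip
Dir E: first cell '.' (not opp) -> no flip
Dir SW: opp run (2,3) capped by B -> flip
Dir S: first cell '.' (not opp) -> no flip
Dir SE: first cell '.' (not opp) -> no flip
All flips: (2,3)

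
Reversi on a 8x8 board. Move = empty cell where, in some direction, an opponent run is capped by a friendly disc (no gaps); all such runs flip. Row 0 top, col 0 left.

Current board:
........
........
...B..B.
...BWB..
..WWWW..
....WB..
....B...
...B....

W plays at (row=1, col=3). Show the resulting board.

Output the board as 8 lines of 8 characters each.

Answer: ........
...W....
...W..B.
...WWB..
..WWWW..
....WB..
....B...
...B....

Derivation:
Place W at (1,3); scan 8 dirs for brackets.
Dir NW: first cell '.' (not opp) -> no flip
Dir N: first cell '.' (not opp) -> no flip
Dir NE: first cell '.' (not opp) -> no flip
Dir W: first cell '.' (not opp) -> no flip
Dir E: first cell '.' (not opp) -> no flip
Dir SW: first cell '.' (not opp) -> no flip
Dir S: opp run (2,3) (3,3) capped by W -> flip
Dir SE: first cell '.' (not opp) -> no flip
All flips: (2,3) (3,3)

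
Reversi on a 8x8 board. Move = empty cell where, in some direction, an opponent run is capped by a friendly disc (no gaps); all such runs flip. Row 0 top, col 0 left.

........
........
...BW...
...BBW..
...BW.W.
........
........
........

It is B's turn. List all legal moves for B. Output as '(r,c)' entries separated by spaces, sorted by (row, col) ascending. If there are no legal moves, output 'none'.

Answer: (1,4) (1,5) (2,5) (3,6) (4,5) (5,4) (5,5)

Derivation:
(1,3): no bracket -> illegal
(1,4): flips 1 -> legal
(1,5): flips 1 -> legal
(2,5): flips 1 -> legal
(2,6): no bracket -> illegal
(3,6): flips 1 -> legal
(3,7): no bracket -> illegal
(4,5): flips 1 -> legal
(4,7): no bracket -> illegal
(5,3): no bracket -> illegal
(5,4): flips 1 -> legal
(5,5): flips 1 -> legal
(5,6): no bracket -> illegal
(5,7): no bracket -> illegal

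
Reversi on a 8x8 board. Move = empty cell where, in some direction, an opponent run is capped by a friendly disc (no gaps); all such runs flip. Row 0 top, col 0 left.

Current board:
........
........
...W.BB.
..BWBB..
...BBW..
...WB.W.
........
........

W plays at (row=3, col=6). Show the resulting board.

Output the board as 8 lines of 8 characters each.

Answer: ........
........
...W.BB.
..BWWWW.
...BBW..
...WB.W.
........
........

Derivation:
Place W at (3,6); scan 8 dirs for brackets.
Dir NW: opp run (2,5), next='.' -> no flip
Dir N: opp run (2,6), next='.' -> no flip
Dir NE: first cell '.' (not opp) -> no flip
Dir W: opp run (3,5) (3,4) capped by W -> flip
Dir E: first cell '.' (not opp) -> no flip
Dir SW: first cell 'W' (not opp) -> no flip
Dir S: first cell '.' (not opp) -> no flip
Dir SE: first cell '.' (not opp) -> no flip
All flips: (3,4) (3,5)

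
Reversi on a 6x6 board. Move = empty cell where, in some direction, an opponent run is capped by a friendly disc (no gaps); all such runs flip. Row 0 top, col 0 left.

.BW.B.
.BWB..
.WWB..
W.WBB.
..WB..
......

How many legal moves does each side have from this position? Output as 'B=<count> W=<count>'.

Answer: B=6 W=9

Derivation:
-- B to move --
(0,3): flips 1 -> legal
(1,0): flips 2 -> legal
(2,0): flips 2 -> legal
(3,1): flips 3 -> legal
(4,0): no bracket -> illegal
(4,1): flips 2 -> legal
(5,1): flips 1 -> legal
(5,2): no bracket -> illegal
(5,3): no bracket -> illegal
B mobility = 6
-- W to move --
(0,0): flips 2 -> legal
(0,3): no bracket -> illegal
(0,5): no bracket -> illegal
(1,0): flips 1 -> legal
(1,4): flips 2 -> legal
(1,5): no bracket -> illegal
(2,0): flips 1 -> legal
(2,4): flips 3 -> legal
(2,5): no bracket -> illegal
(3,5): flips 2 -> legal
(4,4): flips 2 -> legal
(4,5): flips 2 -> legal
(5,2): no bracket -> illegal
(5,3): no bracket -> illegal
(5,4): flips 1 -> legal
W mobility = 9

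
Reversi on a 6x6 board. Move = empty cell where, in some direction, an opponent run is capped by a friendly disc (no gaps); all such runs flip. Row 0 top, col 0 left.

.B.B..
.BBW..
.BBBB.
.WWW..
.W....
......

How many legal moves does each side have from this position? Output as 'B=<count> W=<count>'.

-- B to move --
(0,2): flips 1 -> legal
(0,4): flips 1 -> legal
(1,4): flips 1 -> legal
(2,0): no bracket -> illegal
(3,0): no bracket -> illegal
(3,4): no bracket -> illegal
(4,0): flips 1 -> legal
(4,2): flips 2 -> legal
(4,3): flips 2 -> legal
(4,4): flips 1 -> legal
(5,0): flips 2 -> legal
(5,1): flips 2 -> legal
(5,2): no bracket -> illegal
B mobility = 9
-- W to move --
(0,0): flips 2 -> legal
(0,2): flips 2 -> legal
(0,4): no bracket -> illegal
(1,0): flips 3 -> legal
(1,4): flips 1 -> legal
(1,5): flips 1 -> legal
(2,0): no bracket -> illegal
(2,5): no bracket -> illegal
(3,0): no bracket -> illegal
(3,4): no bracket -> illegal
(3,5): flips 1 -> legal
W mobility = 6

Answer: B=9 W=6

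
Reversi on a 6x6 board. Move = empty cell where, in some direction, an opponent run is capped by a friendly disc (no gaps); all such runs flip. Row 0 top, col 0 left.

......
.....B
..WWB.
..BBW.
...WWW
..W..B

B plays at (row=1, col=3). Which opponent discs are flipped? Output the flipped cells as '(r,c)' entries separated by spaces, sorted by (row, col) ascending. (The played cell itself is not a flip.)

Dir NW: first cell '.' (not opp) -> no flip
Dir N: first cell '.' (not opp) -> no flip
Dir NE: first cell '.' (not opp) -> no flip
Dir W: first cell '.' (not opp) -> no flip
Dir E: first cell '.' (not opp) -> no flip
Dir SW: opp run (2,2), next='.' -> no flip
Dir S: opp run (2,3) capped by B -> flip
Dir SE: first cell 'B' (not opp) -> no flip

Answer: (2,3)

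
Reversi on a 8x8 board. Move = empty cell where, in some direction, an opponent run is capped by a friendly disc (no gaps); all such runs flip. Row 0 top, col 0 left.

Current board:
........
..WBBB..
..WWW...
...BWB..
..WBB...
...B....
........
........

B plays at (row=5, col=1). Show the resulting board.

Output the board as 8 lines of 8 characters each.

Place B at (5,1); scan 8 dirs for brackets.
Dir NW: first cell '.' (not opp) -> no flip
Dir N: first cell '.' (not opp) -> no flip
Dir NE: opp run (4,2) capped by B -> flip
Dir W: first cell '.' (not opp) -> no flip
Dir E: first cell '.' (not opp) -> no flip
Dir SW: first cell '.' (not opp) -> no flip
Dir S: first cell '.' (not opp) -> no flip
Dir SE: first cell '.' (not opp) -> no flip
All flips: (4,2)

Answer: ........
..WBBB..
..WWW...
...BWB..
..BBB...
.B.B....
........
........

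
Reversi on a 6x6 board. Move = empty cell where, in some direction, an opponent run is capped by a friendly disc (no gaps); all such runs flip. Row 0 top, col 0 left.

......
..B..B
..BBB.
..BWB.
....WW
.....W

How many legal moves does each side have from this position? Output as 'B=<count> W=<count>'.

Answer: B=3 W=6

Derivation:
-- B to move --
(3,5): no bracket -> illegal
(4,2): flips 1 -> legal
(4,3): flips 1 -> legal
(5,3): no bracket -> illegal
(5,4): flips 1 -> legal
B mobility = 3
-- W to move --
(0,1): flips 3 -> legal
(0,2): no bracket -> illegal
(0,3): no bracket -> illegal
(0,4): no bracket -> illegal
(0,5): no bracket -> illegal
(1,1): flips 1 -> legal
(1,3): flips 1 -> legal
(1,4): flips 2 -> legal
(2,1): no bracket -> illegal
(2,5): no bracket -> illegal
(3,1): flips 1 -> legal
(3,5): flips 1 -> legal
(4,1): no bracket -> illegal
(4,2): no bracket -> illegal
(4,3): no bracket -> illegal
W mobility = 6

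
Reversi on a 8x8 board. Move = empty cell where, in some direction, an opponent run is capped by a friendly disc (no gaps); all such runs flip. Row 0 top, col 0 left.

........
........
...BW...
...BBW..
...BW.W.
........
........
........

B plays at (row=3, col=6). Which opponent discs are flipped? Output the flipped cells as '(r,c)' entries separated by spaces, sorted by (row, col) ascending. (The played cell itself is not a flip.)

Dir NW: first cell '.' (not opp) -> no flip
Dir N: first cell '.' (not opp) -> no flip
Dir NE: first cell '.' (not opp) -> no flip
Dir W: opp run (3,5) capped by B -> flip
Dir E: first cell '.' (not opp) -> no flip
Dir SW: first cell '.' (not opp) -> no flip
Dir S: opp run (4,6), next='.' -> no flip
Dir SE: first cell '.' (not opp) -> no flip

Answer: (3,5)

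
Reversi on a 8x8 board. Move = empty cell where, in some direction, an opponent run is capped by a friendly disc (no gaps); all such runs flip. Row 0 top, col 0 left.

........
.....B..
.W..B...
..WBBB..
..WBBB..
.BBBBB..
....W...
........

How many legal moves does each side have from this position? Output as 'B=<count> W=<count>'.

-- B to move --
(1,0): flips 2 -> legal
(1,1): no bracket -> illegal
(1,2): no bracket -> illegal
(2,0): no bracket -> illegal
(2,2): flips 2 -> legal
(2,3): no bracket -> illegal
(3,0): no bracket -> illegal
(3,1): flips 2 -> legal
(4,1): flips 1 -> legal
(6,3): no bracket -> illegal
(6,5): no bracket -> illegal
(7,3): flips 1 -> legal
(7,4): flips 1 -> legal
(7,5): flips 1 -> legal
B mobility = 7
-- W to move --
(0,4): no bracket -> illegal
(0,5): no bracket -> illegal
(0,6): flips 3 -> legal
(1,3): no bracket -> illegal
(1,4): flips 4 -> legal
(1,6): no bracket -> illegal
(2,2): no bracket -> illegal
(2,3): no bracket -> illegal
(2,5): no bracket -> illegal
(2,6): no bracket -> illegal
(3,6): flips 3 -> legal
(4,0): no bracket -> illegal
(4,1): no bracket -> illegal
(4,6): flips 4 -> legal
(5,0): no bracket -> illegal
(5,6): no bracket -> illegal
(6,0): flips 1 -> legal
(6,1): no bracket -> illegal
(6,2): flips 1 -> legal
(6,3): no bracket -> illegal
(6,5): flips 2 -> legal
(6,6): no bracket -> illegal
W mobility = 7

Answer: B=7 W=7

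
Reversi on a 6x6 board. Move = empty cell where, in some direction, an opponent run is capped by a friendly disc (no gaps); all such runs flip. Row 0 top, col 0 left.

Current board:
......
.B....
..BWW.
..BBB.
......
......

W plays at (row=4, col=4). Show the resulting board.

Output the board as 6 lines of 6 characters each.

Place W at (4,4); scan 8 dirs for brackets.
Dir NW: opp run (3,3) (2,2) (1,1), next='.' -> no flip
Dir N: opp run (3,4) capped by W -> flip
Dir NE: first cell '.' (not opp) -> no flip
Dir W: first cell '.' (not opp) -> no flip
Dir E: first cell '.' (not opp) -> no flip
Dir SW: first cell '.' (not opp) -> no flip
Dir S: first cell '.' (not opp) -> no flip
Dir SE: first cell '.' (not opp) -> no flip
All flips: (3,4)

Answer: ......
.B....
..BWW.
..BBW.
....W.
......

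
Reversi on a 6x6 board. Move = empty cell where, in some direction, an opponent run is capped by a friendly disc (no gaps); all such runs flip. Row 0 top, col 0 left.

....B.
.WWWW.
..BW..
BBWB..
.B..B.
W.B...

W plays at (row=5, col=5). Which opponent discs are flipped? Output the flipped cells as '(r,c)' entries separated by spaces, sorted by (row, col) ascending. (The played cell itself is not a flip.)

Dir NW: opp run (4,4) (3,3) (2,2) capped by W -> flip
Dir N: first cell '.' (not opp) -> no flip
Dir NE: edge -> no flip
Dir W: first cell '.' (not opp) -> no flip
Dir E: edge -> no flip
Dir SW: edge -> no flip
Dir S: edge -> no flip
Dir SE: edge -> no flip

Answer: (2,2) (3,3) (4,4)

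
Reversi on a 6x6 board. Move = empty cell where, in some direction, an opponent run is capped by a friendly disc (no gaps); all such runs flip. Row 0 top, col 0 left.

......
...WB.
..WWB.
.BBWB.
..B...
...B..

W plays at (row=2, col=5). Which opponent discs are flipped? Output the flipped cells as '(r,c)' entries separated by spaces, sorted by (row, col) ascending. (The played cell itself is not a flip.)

Dir NW: opp run (1,4), next='.' -> no flip
Dir N: first cell '.' (not opp) -> no flip
Dir NE: edge -> no flip
Dir W: opp run (2,4) capped by W -> flip
Dir E: edge -> no flip
Dir SW: opp run (3,4), next='.' -> no flip
Dir S: first cell '.' (not opp) -> no flip
Dir SE: edge -> no flip

Answer: (2,4)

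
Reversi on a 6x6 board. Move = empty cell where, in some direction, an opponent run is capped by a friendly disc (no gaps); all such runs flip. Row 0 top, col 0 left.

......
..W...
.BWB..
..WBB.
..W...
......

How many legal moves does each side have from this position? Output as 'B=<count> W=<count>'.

-- B to move --
(0,1): flips 1 -> legal
(0,2): no bracket -> illegal
(0,3): flips 1 -> legal
(1,1): flips 1 -> legal
(1,3): no bracket -> illegal
(3,1): flips 1 -> legal
(4,1): flips 1 -> legal
(4,3): flips 1 -> legal
(5,1): flips 1 -> legal
(5,2): no bracket -> illegal
(5,3): no bracket -> illegal
B mobility = 7
-- W to move --
(1,0): flips 1 -> legal
(1,1): no bracket -> illegal
(1,3): no bracket -> illegal
(1,4): flips 1 -> legal
(2,0): flips 1 -> legal
(2,4): flips 2 -> legal
(2,5): no bracket -> illegal
(3,0): flips 1 -> legal
(3,1): no bracket -> illegal
(3,5): flips 2 -> legal
(4,3): no bracket -> illegal
(4,4): flips 1 -> legal
(4,5): flips 2 -> legal
W mobility = 8

Answer: B=7 W=8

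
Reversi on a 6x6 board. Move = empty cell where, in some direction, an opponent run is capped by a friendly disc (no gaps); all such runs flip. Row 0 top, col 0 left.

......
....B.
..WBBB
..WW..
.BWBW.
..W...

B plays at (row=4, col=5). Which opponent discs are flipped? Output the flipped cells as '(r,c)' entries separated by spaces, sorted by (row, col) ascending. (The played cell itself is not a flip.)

Dir NW: first cell '.' (not opp) -> no flip
Dir N: first cell '.' (not opp) -> no flip
Dir NE: edge -> no flip
Dir W: opp run (4,4) capped by B -> flip
Dir E: edge -> no flip
Dir SW: first cell '.' (not opp) -> no flip
Dir S: first cell '.' (not opp) -> no flip
Dir SE: edge -> no flip

Answer: (4,4)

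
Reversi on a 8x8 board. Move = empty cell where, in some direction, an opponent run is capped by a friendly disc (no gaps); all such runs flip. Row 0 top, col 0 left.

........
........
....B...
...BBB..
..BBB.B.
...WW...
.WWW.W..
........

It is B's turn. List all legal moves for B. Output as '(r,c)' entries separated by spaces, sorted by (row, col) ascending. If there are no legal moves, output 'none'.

Answer: (6,4) (7,1) (7,3) (7,6)

Derivation:
(4,5): no bracket -> illegal
(5,0): no bracket -> illegal
(5,1): no bracket -> illegal
(5,2): no bracket -> illegal
(5,5): no bracket -> illegal
(5,6): no bracket -> illegal
(6,0): no bracket -> illegal
(6,4): flips 2 -> legal
(6,6): no bracket -> illegal
(7,0): no bracket -> illegal
(7,1): flips 2 -> legal
(7,2): no bracket -> illegal
(7,3): flips 2 -> legal
(7,4): no bracket -> illegal
(7,5): no bracket -> illegal
(7,6): flips 2 -> legal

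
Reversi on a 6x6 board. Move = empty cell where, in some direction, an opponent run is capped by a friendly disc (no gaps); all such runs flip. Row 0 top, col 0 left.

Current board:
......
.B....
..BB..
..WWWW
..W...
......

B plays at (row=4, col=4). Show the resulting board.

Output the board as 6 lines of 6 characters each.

Place B at (4,4); scan 8 dirs for brackets.
Dir NW: opp run (3,3) capped by B -> flip
Dir N: opp run (3,4), next='.' -> no flip
Dir NE: opp run (3,5), next=edge -> no flip
Dir W: first cell '.' (not opp) -> no flip
Dir E: first cell '.' (not opp) -> no flip
Dir SW: first cell '.' (not opp) -> no flip
Dir S: first cell '.' (not opp) -> no flip
Dir SE: first cell '.' (not opp) -> no flip
All flips: (3,3)

Answer: ......
.B....
..BB..
..WBWW
..W.B.
......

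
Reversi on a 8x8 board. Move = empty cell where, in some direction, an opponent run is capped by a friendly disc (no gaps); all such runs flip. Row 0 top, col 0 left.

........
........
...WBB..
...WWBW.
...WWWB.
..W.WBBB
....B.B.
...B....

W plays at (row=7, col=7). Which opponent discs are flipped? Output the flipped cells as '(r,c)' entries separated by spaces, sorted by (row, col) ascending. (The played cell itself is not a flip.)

Answer: (5,5) (6,6)

Derivation:
Dir NW: opp run (6,6) (5,5) capped by W -> flip
Dir N: first cell '.' (not opp) -> no flip
Dir NE: edge -> no flip
Dir W: first cell '.' (not opp) -> no flip
Dir E: edge -> no flip
Dir SW: edge -> no flip
Dir S: edge -> no flip
Dir SE: edge -> no flip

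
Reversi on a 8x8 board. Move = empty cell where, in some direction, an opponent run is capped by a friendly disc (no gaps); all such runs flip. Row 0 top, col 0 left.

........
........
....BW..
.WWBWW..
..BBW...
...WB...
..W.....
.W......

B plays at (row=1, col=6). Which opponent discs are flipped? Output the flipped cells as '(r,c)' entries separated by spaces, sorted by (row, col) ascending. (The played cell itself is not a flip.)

Dir NW: first cell '.' (not opp) -> no flip
Dir N: first cell '.' (not opp) -> no flip
Dir NE: first cell '.' (not opp) -> no flip
Dir W: first cell '.' (not opp) -> no flip
Dir E: first cell '.' (not opp) -> no flip
Dir SW: opp run (2,5) (3,4) capped by B -> flip
Dir S: first cell '.' (not opp) -> no flip
Dir SE: first cell '.' (not opp) -> no flip

Answer: (2,5) (3,4)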